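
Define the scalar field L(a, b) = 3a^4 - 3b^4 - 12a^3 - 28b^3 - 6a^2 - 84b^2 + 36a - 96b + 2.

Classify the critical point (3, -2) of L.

local minimum

The mixed partial ∂²L/∂a∂b is 0, so the Hessian at any point is diag(L_aa, L_bb) = diag(12(3a^2 - 6a - 1), -12(3b^2 + 14b + 14)).
At (3, -2): H = diag(96, 24).
Both eigenvalues are positive, so H is positive definite: a local minimum.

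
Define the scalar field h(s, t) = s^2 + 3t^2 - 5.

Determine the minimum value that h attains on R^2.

-5

h(s,t) separates as P(s) + Q(t) − 5, so its minimum is min P + min Q − 5.
P'(s) = 2s vanishes at s ∈ {0}; Q'(t) = 6t vanishes at t ∈ {0}.
Local minima of P (where P''>0): P(0)=0. Local minima of Q: Q(0)=0.
So the global minimum of h is P(0) + Q(0) − 5 = 0 + 0 − 5 = -5, attained at (0, 0).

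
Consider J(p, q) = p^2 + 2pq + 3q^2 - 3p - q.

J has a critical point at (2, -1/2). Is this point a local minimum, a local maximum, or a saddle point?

local minimum

The Hessian of J is constant: H = [[2, 2], [2, 6]].
det(H) = 2·6 − 2² = 8.
det(H) > 0 and tr(H) = 8 > 0, so H is positive definite and the point is a local minimum.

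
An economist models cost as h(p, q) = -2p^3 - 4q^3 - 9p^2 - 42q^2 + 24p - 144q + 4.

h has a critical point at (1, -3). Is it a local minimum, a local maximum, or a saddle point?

local maximum

The mixed partial ∂²h/∂p∂q is 0, so the Hessian at any point is diag(h_pp, h_qq) = diag(-6(2p + 3), -12(2q + 7)).
At (1, -3): H = diag(-30, -12).
Both eigenvalues are negative, so H is negative definite: a local maximum.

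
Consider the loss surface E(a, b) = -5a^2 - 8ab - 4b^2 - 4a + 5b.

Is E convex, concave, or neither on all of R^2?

E is quadratic, so its Hessian is the constant matrix H = [[-10, -8], [-8, -8]].
det(H) = 16, tr(H) = -18.
det(H) > 0 and tr(H) < 0, so H is negative definite everywhere: concave.

concave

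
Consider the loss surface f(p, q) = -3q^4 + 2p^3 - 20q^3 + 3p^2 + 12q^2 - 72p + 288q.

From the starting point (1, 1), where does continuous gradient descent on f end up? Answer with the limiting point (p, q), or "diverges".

(3, -3)

f is separable, so gradient descent decouples: p follows -∂f/∂p, q follows -∂f/∂q.
∂f/∂p = 6(p - 3)(p + 4); at p=1 this is -60, so p increases.
∂f/∂q = -12(q - 2)(q + 3)(q + 4); at q=1 this is 240, so q decreases.
p converges to its nearest critical value 3 (a local min of the p-part); q converges to -3. The iterate converges to (3, -3).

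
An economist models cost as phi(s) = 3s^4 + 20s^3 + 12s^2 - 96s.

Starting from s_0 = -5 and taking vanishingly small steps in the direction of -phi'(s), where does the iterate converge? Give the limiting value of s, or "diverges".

phi'(s) = 12(s - 1)(s + 2)(s + 4), so phi'(-5) = -216.
Gradient descent moves in the -phi' direction, i.e. s is increasing.
The nearest critical point in that direction is s = -4, where phi'' = 120 > 0 (a local minimum). The iterate converges there.

-4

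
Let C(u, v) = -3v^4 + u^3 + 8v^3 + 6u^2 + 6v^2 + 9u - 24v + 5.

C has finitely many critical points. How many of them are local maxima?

2

C separates as a function of u plus a function of v, so ∇C=0 decouples.
∂C/∂u = 3(u + 1)(u + 3) = 0 at u ∈ {-3, -1}; ∂C/∂v = -12(v - 2)(v - 1)(v + 1) = 0 at v ∈ {-1, 1, 2}.
The Hessian is diagonal: diag(C_uu, C_vv). Second derivatives: C_uu(-3)=-6, C_uu(-1)=6; C_vv(-1)=-72, C_vv(1)=24, C_vv(2)=-36.
Local maxima occur where both diagonal entries negative: (-3, -1), (-3, 2). Count: 2.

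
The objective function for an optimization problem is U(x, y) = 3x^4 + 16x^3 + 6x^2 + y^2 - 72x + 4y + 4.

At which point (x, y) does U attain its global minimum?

U(x,y) separates as P(x) + Q(y) + 4, so its minimum is min P + min Q + 4.
P'(x) = 12(x - 1)(x + 2)(x + 3) vanishes at x ∈ {-3, -2, 1}; Q'(y) = 2y + 4 vanishes at y ∈ {-2}.
Local minima of P (where P''>0): P(-3)=81, P(1)=-47. Local minima of Q: Q(-2)=-4.
So the global minimum of U is P(1) + Q(-2) + 4 = -47 − 4 + 4 = -47, attained at (1, -2).

(1, -2)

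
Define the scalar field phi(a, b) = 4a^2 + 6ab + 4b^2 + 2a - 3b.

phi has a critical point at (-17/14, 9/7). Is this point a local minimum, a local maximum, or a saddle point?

The Hessian of phi is constant: H = [[8, 6], [6, 8]].
det(H) = 8·8 − 6² = 28.
det(H) > 0 and tr(H) = 16 > 0, so H is positive definite and the point is a local minimum.

local minimum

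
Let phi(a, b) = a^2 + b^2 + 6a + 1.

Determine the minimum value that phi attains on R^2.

-8

phi(a,b) separates as P(a) + Q(b) + 1, so its minimum is min P + min Q + 1.
P'(a) = 2a + 6 vanishes at a ∈ {-3}; Q'(b) = 2b vanishes at b ∈ {0}.
Local minima of P (where P''>0): P(-3)=-9. Local minima of Q: Q(0)=0.
So the global minimum of phi is P(-3) + Q(0) + 1 = -9 + 0 + 1 = -8, attained at (-3, 0).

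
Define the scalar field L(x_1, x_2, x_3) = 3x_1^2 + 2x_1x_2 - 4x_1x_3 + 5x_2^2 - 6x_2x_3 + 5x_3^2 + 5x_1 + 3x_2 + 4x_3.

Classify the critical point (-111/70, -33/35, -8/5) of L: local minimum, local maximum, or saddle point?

The Hessian is constant: H = [[6, 2, -4], [2, 10, -6], [-4, -6, 10]].
Leading principal minors: Δ₁ = 6, Δ₂ = 56, Δ₃ = 280.
All leading minors are positive, so H is positive definite: a local minimum.

local minimum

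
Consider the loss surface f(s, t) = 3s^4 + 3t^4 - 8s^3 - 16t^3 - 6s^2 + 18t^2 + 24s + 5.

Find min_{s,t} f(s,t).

f(s,t) separates as P(s) + Q(t) + 5, so its minimum is min P + min Q + 5.
P'(s) = 12(s - 2)(s - 1)(s + 1) vanishes at s ∈ {-1, 1, 2}; Q'(t) = 12t(t - 3)(t - 1) vanishes at t ∈ {0, 1, 3}.
Local minima of P (where P''>0): P(-1)=-19, P(2)=8. Local minima of Q: Q(0)=0, Q(3)=-27.
So the global minimum of f is P(-1) + Q(3) + 5 = -19 − 27 + 5 = -41, attained at (-1, 3).

-41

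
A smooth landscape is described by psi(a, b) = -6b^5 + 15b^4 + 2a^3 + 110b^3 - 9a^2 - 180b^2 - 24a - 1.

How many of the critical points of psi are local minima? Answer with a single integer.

2

psi separates as a function of a plus a function of b, so ∇psi=0 decouples.
∂psi/∂a = 6(a - 4)(a + 1) = 0 at a ∈ {-1, 4}; ∂psi/∂b = -30b(b - 4)(b - 1)(b + 3) = 0 at b ∈ {-3, 0, 1, 4}.
The Hessian is diagonal: diag(psi_aa, psi_bb). Second derivatives: psi_aa(-1)=-30, psi_aa(4)=30; psi_bb(-3)=2520, psi_bb(0)=-360, psi_bb(1)=360, psi_bb(4)=-2520.
Local minima occur where both diagonal entries positive: (4, -3), (4, 1). Count: 2.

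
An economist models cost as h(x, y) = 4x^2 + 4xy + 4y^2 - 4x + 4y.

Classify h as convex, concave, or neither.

h is quadratic, so its Hessian is the constant matrix H = [[8, 4], [4, 8]].
det(H) = 48, tr(H) = 16.
det(H) > 0 and tr(H) > 0, so H is positive definite everywhere: convex.

convex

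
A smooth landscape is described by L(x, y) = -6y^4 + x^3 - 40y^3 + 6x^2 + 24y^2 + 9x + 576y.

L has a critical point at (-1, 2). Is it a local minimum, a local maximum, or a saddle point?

The mixed partial ∂²L/∂x∂y is 0, so the Hessian at any point is diag(L_xx, L_yy) = diag(6(x + 2), 24(-3y^2 - 10y + 2)).
At (-1, 2): H = diag(6, -720).
The eigenvalues have opposite signs, so H is indefinite: a saddle point.

saddle point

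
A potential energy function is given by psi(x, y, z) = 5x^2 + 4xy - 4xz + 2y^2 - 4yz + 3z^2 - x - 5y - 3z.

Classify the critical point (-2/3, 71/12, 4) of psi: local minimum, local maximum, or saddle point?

The Hessian is constant: H = [[10, 4, -4], [4, 4, -4], [-4, -4, 6]].
Leading principal minors: Δ₁ = 10, Δ₂ = 24, Δ₃ = 48.
All leading minors are positive, so H is positive definite: a local minimum.

local minimum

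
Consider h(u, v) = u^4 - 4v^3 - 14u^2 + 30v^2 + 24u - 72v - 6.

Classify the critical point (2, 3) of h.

saddle point

The mixed partial ∂²h/∂u∂v is 0, so the Hessian at any point is diag(h_uu, h_vv) = diag(4(3u^2 - 7), 12(-2v + 5)).
At (2, 3): H = diag(20, -12).
The eigenvalues have opposite signs, so H is indefinite: a saddle point.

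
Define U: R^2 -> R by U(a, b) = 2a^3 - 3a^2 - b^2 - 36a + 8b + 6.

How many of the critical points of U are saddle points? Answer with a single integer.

1

U separates as a function of a plus a function of b, so ∇U=0 decouples.
∂U/∂a = 6(a - 3)(a + 2) = 0 at a ∈ {-2, 3}; ∂U/∂b = -2(b - 4) = 0 at b ∈ {4}.
The Hessian is diagonal: diag(U_aa, U_bb). Second derivatives: U_aa(-2)=-30, U_aa(3)=30; U_bb(4)=-2.
Saddle points occur where the two diagonal entries have opposite signs: (3, 4). Count: 1.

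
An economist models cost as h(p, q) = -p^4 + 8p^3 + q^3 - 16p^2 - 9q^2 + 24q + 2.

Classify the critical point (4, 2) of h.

The mixed partial ∂²h/∂p∂q is 0, so the Hessian at any point is diag(h_pp, h_qq) = diag(4(-3p^2 + 12p - 8), 6(q - 3)).
At (4, 2): H = diag(-32, -6).
Both eigenvalues are negative, so H is negative definite: a local maximum.

local maximum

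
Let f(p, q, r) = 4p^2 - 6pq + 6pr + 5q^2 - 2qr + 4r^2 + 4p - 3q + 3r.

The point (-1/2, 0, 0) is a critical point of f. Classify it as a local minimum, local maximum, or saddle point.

local minimum

The Hessian is constant: H = [[8, -6, 6], [-6, 10, -2], [6, -2, 8]].
Leading principal minors: Δ₁ = 8, Δ₂ = 44, Δ₃ = 104.
All leading minors are positive, so H is positive definite: a local minimum.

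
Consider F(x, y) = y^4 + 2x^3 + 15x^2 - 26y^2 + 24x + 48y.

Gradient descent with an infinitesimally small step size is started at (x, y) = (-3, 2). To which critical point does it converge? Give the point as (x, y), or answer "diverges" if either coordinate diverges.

F is separable, so gradient descent decouples: x follows -∂F/∂x, y follows -∂F/∂y.
∂F/∂x = 6(x + 1)(x + 4); at x=-3 this is -12, so x increases.
∂F/∂y = 4(y - 3)(y - 1)(y + 4); at y=2 this is -24, so y increases.
x converges to its nearest critical value -1 (a local min of the x-part); y converges to 3. The iterate converges to (-1, 3).

(-1, 3)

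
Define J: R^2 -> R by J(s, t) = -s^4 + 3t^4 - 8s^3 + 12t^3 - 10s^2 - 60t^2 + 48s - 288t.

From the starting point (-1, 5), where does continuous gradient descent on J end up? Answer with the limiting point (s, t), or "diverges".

J is separable, so gradient descent decouples: s follows -∂J/∂s, t follows -∂J/∂t.
∂J/∂s = -4(s - 1)(s + 3)(s + 4); at s=-1 this is 48, so s decreases.
∂J/∂t = 12(t - 3)(t + 2)(t + 4); at t=5 this is 1512, so t decreases.
s converges to its nearest critical value -3 (a local min of the s-part); t converges to 3. The iterate converges to (-3, 3).

(-3, 3)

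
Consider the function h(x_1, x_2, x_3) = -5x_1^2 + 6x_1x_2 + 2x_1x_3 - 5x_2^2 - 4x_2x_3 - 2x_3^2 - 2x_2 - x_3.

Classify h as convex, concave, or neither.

concave

h is quadratic, so its Hessian is the constant matrix H = [[-10, 6, 2], [6, -10, -4], [2, -4, -4]].
Leading principal minors: -10, 64, -152.
Signs alternate −, +, − ⇒ H ≺ 0 ⇒ concave.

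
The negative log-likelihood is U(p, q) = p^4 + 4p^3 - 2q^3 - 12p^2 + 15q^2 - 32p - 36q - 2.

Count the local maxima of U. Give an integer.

U separates as a function of p plus a function of q, so ∇U=0 decouples.
∂U/∂p = 4(p - 2)(p + 1)(p + 4) = 0 at p ∈ {-4, -1, 2}; ∂U/∂q = -6(q - 3)(q - 2) = 0 at q ∈ {2, 3}.
The Hessian is diagonal: diag(U_pp, U_qq). Second derivatives: U_pp(-4)=72, U_pp(-1)=-36, U_pp(2)=72; U_qq(2)=6, U_qq(3)=-6.
Local maxima occur where both diagonal entries negative: (-1, 3). Count: 1.

1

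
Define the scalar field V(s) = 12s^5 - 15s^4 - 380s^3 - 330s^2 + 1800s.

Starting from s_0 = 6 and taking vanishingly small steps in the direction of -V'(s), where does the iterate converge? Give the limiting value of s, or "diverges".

V'(s) = 60(s - 5)(s - 1)(s + 2)(s + 3), so V'(6) = 21600.
Gradient descent moves in the -V' direction, i.e. s is decreasing.
The nearest critical point in that direction is s = 5, where V'' = 13440 > 0 (a local minimum). The iterate converges there.

5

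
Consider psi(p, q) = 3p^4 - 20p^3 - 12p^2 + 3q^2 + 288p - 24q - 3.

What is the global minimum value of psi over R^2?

-467

psi(p,q) separates as A(p) + B(q) − 3, so its minimum is min A + min B − 3.
A'(p) = 12(p - 4)(p - 3)(p + 2) vanishes at p ∈ {-2, 3, 4}; B'(q) = 6q - 24 vanishes at q ∈ {4}.
Local minima of A (where A''>0): A(-2)=-416, A(4)=448. Local minima of B: B(4)=-48.
So the global minimum of psi is A(-2) + B(4) − 3 = -416 − 48 − 3 = -467, attained at (-2, 4).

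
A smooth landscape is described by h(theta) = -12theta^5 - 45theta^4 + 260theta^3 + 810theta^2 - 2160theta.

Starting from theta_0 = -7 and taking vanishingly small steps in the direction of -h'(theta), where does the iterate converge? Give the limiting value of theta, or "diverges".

h'(theta) = -60(theta - 3)(theta - 1)(theta + 3)(theta + 4), so h'(-7) = -57600.
Gradient descent moves in the -h' direction, i.e. theta is increasing.
The nearest critical point in that direction is theta = -4, where h'' = 2100 > 0 (a local minimum). The iterate converges there.

-4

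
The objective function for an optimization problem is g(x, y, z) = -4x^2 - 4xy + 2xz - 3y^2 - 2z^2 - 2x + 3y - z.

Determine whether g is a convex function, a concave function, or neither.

concave

g is quadratic, so its Hessian is the constant matrix H = [[-8, -4, 2], [-4, -6, 0], [2, 0, -4]].
Leading principal minors: -8, 32, -104.
Signs alternate −, +, − ⇒ H ≺ 0 ⇒ concave.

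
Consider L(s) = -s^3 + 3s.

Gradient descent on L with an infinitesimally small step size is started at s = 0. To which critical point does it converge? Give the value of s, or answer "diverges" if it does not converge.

-1

L'(s) = -3(s - 1)(s + 1), so L'(0) = 3.
Gradient descent moves in the -L' direction, i.e. s is decreasing.
The nearest critical point in that direction is s = -1, where L'' = 6 > 0 (a local minimum). The iterate converges there.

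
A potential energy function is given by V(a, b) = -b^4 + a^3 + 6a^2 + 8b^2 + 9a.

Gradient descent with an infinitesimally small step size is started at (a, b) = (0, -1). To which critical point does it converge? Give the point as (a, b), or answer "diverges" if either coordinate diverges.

(-1, 0)

V is separable, so gradient descent decouples: a follows -∂V/∂a, b follows -∂V/∂b.
∂V/∂a = 3(a + 1)(a + 3); at a=0 this is 9, so a decreases.
∂V/∂b = -4b(b - 2)(b + 2); at b=-1 this is -12, so b increases.
a converges to its nearest critical value -1 (a local min of the a-part); b converges to 0. The iterate converges to (-1, 0).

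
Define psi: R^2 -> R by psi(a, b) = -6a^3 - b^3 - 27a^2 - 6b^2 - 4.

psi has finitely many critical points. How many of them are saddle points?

2

psi separates as a function of a plus a function of b, so ∇psi=0 decouples.
∂psi/∂a = -18a(a + 3) = 0 at a ∈ {-3, 0}; ∂psi/∂b = -3b(b + 4) = 0 at b ∈ {-4, 0}.
The Hessian is diagonal: diag(psi_aa, psi_bb). Second derivatives: psi_aa(-3)=54, psi_aa(0)=-54; psi_bb(-4)=12, psi_bb(0)=-12.
Saddle points occur where the two diagonal entries have opposite signs: (-3, 0), (0, -4). Count: 2.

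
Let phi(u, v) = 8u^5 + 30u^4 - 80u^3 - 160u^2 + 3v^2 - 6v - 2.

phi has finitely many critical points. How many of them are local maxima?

0

phi separates as a function of u plus a function of v, so ∇phi=0 decouples.
∂phi/∂u = 40u(u - 2)(u + 1)(u + 4) = 0 at u ∈ {-4, -1, 0, 2}; ∂phi/∂v = 6(v - 1) = 0 at v ∈ {1}.
The Hessian is diagonal: diag(phi_uu, phi_vv). Second derivatives: phi_uu(-4)=-2880, phi_uu(-1)=360, phi_uu(0)=-320, phi_uu(2)=1440; phi_vv(1)=6.
Local maxima occur where both diagonal entries negative: none. Count: 0.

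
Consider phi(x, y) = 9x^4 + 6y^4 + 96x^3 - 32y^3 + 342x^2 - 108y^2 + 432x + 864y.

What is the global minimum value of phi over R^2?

-2391

phi(x,y) separates as P(x) + Q(y), so its minimum is min P + min Q.
P'(x) = 36(x + 1)(x + 3)(x + 4) vanishes at x ∈ {-4, -3, -1}; Q'(y) = 24(y - 4)(y - 3)(y + 3) vanishes at y ∈ {-3, 3, 4}.
Local minima of P (where P''>0): P(-4)=-96, P(-1)=-177. Local minima of Q: Q(-3)=-2214, Q(4)=1216.
So the global minimum of phi is P(-1) + Q(-3) = -177 − 2214 = -2391, attained at (-1, -3).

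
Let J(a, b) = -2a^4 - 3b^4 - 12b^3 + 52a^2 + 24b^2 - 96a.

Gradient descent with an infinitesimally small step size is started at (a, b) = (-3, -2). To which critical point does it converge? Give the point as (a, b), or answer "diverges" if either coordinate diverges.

(1, 0)

J is separable, so gradient descent decouples: a follows -∂J/∂a, b follows -∂J/∂b.
∂J/∂a = -8(a - 3)(a - 1)(a + 4); at a=-3 this is -192, so a increases.
∂J/∂b = -12b(b - 1)(b + 4); at b=-2 this is -144, so b increases.
a converges to its nearest critical value 1 (a local min of the a-part); b converges to 0. The iterate converges to (1, 0).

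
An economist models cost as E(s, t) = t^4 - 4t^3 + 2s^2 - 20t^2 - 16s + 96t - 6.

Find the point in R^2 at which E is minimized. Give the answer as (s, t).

E(s,t) separates as P(s) + Q(t) − 6, so its minimum is min P + min Q − 6.
P'(s) = 4s - 16 vanishes at s ∈ {4}; Q'(t) = 4(t - 4)(t - 2)(t + 3) vanishes at t ∈ {-3, 2, 4}.
Local minima of P (where P''>0): P(4)=-32. Local minima of Q: Q(-3)=-279, Q(4)=64.
So the global minimum of E is P(4) + Q(-3) − 6 = -32 − 279 − 6 = -317, attained at (4, -3).

(4, -3)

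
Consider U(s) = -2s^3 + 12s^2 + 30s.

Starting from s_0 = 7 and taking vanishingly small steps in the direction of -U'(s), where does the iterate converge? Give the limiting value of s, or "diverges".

U'(s) = -6(s - 5)(s + 1), so U'(7) = -96.
Gradient descent moves in the -U' direction, i.e. s is increasing.
There is no critical point above s=7, and U' keeps the same sign, so the iterate runs off to +∞.

diverges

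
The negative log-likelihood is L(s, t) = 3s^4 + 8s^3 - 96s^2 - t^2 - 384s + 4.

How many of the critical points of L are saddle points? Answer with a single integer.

2

L separates as a function of s plus a function of t, so ∇L=0 decouples.
∂L/∂s = 12(s - 4)(s + 2)(s + 4) = 0 at s ∈ {-4, -2, 4}; ∂L/∂t = -2t = 0 at t ∈ {0}.
The Hessian is diagonal: diag(L_ss, L_tt). Second derivatives: L_ss(-4)=192, L_ss(-2)=-144, L_ss(4)=576; L_tt(0)=-2.
Saddle points occur where the two diagonal entries have opposite signs: (-4, 0), (4, 0). Count: 2.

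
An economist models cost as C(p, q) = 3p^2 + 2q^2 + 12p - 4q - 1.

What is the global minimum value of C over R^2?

C(p,q) separates as A(p) + B(q) − 1, so its minimum is min A + min B − 1.
A'(p) = 6p + 12 vanishes at p ∈ {-2}; B'(q) = 4q - 4 vanishes at q ∈ {1}.
Local minima of A (where A''>0): A(-2)=-12. Local minima of B: B(1)=-2.
So the global minimum of C is A(-2) + B(1) − 1 = -12 − 2 − 1 = -15, attained at (-2, 1).

-15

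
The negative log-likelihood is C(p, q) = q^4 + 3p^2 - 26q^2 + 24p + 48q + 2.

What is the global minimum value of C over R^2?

C(p,q) separates as A(p) + B(q) + 2, so its minimum is min A + min B + 2.
A'(p) = 6p + 24 vanishes at p ∈ {-4}; B'(q) = 4(q - 3)(q - 1)(q + 4) vanishes at q ∈ {-4, 1, 3}.
Local minima of A (where A''>0): A(-4)=-48. Local minima of B: B(-4)=-352, B(3)=-9.
So the global minimum of C is A(-4) + B(-4) + 2 = -48 − 352 + 2 = -398, attained at (-4, -4).

-398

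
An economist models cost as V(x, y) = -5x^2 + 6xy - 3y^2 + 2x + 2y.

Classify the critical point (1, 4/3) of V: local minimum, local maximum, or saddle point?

The Hessian of V is constant: H = [[-10, 6], [6, -6]].
det(H) = (-10)·(-6) − 6² = 24.
det(H) > 0 and tr(H) = -16 < 0, so H is negative definite and the point is a local maximum.

local maximum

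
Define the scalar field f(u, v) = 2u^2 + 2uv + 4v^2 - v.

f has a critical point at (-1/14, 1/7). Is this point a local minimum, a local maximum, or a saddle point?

The Hessian of f is constant: H = [[4, 2], [2, 8]].
det(H) = 4·8 − 2² = 28.
det(H) > 0 and tr(H) = 12 > 0, so H is positive definite and the point is a local minimum.

local minimum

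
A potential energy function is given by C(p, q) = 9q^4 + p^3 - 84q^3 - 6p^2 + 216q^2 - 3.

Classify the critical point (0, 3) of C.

local maximum

The mixed partial ∂²C/∂p∂q is 0, so the Hessian at any point is diag(C_pp, C_qq) = diag(6(p - 2), 36(3q^2 - 14q + 12)).
At (0, 3): H = diag(-12, -108).
Both eigenvalues are negative, so H is negative definite: a local maximum.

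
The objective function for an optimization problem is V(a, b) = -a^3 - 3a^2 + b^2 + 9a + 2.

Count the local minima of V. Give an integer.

1

V separates as a function of a plus a function of b, so ∇V=0 decouples.
∂V/∂a = -3(a - 1)(a + 3) = 0 at a ∈ {-3, 1}; ∂V/∂b = 2b = 0 at b ∈ {0}.
The Hessian is diagonal: diag(V_aa, V_bb). Second derivatives: V_aa(-3)=12, V_aa(1)=-12; V_bb(0)=2.
Local minima occur where both diagonal entries positive: (-3, 0). Count: 1.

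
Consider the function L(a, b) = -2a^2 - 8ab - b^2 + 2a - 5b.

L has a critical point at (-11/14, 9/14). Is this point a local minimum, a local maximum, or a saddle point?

saddle point

The Hessian of L is constant: H = [[-4, -8], [-8, -2]].
det(H) = (-4)·(-2) − (-8)² = -56.
Since det(H) < 0, H is indefinite and the critical point is a saddle point.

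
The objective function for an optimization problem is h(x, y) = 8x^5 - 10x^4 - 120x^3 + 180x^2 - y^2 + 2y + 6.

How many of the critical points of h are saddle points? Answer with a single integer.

h separates as a function of x plus a function of y, so ∇h=0 decouples.
∂h/∂x = 40x(x - 3)(x - 1)(x + 3) = 0 at x ∈ {-3, 0, 1, 3}; ∂h/∂y = -2(y - 1) = 0 at y ∈ {1}.
The Hessian is diagonal: diag(h_xx, h_yy). Second derivatives: h_xx(-3)=-2880, h_xx(0)=360, h_xx(1)=-320, h_xx(3)=1440; h_yy(1)=-2.
Saddle points occur where the two diagonal entries have opposite signs: (0, 1), (3, 1). Count: 2.

2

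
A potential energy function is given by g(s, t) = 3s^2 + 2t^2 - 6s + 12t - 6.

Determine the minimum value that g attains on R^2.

-27

g(s,t) separates as P(s) + Q(t) − 6, so its minimum is min P + min Q − 6.
P'(s) = 6s - 6 vanishes at s ∈ {1}; Q'(t) = 4(t + 3) vanishes at t ∈ {-3}.
Local minima of P (where P''>0): P(1)=-3. Local minima of Q: Q(-3)=-18.
So the global minimum of g is P(1) + Q(-3) − 6 = -3 − 18 − 6 = -27, attained at (1, -3).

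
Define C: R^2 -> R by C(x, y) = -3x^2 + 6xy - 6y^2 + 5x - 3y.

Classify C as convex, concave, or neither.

concave

C is quadratic, so its Hessian is the constant matrix H = [[-6, 6], [6, -12]].
det(H) = 36, tr(H) = -18.
det(H) > 0 and tr(H) < 0, so H is negative definite everywhere: concave.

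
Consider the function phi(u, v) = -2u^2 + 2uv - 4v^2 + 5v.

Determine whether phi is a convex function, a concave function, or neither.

concave

phi is quadratic, so its Hessian is the constant matrix H = [[-4, 2], [2, -8]].
det(H) = 28, tr(H) = -12.
det(H) > 0 and tr(H) < 0, so H is negative definite everywhere: concave.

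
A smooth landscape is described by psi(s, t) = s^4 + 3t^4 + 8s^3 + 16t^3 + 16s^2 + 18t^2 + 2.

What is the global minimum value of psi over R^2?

psi(s,t) separates as P(s) + Q(t) + 2, so its minimum is min P + min Q + 2.
P'(s) = 4s(s + 2)(s + 4) vanishes at s ∈ {-4, -2, 0}; Q'(t) = 12t(t + 1)(t + 3) vanishes at t ∈ {-3, -1, 0}.
Local minima of P (where P''>0): P(-4)=0, P(0)=0. Local minima of Q: Q(-3)=-27, Q(0)=0.
So the global minimum of psi is P(-4) + Q(-3) + 2 = 0 − 27 + 2 = -25, attained at (-4, -3).

-25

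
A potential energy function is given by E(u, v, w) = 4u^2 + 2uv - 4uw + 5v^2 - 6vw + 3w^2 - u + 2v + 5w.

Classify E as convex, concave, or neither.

convex

E is quadratic, so its Hessian is the constant matrix H = [[8, 2, -4], [2, 10, -6], [-4, -6, 6]].
Leading principal minors: 8, 76, 104.
All positive ⇒ H ≻ 0 ⇒ convex.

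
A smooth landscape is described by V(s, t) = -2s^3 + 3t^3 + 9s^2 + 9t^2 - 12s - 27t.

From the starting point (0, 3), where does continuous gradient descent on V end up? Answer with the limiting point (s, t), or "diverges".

(1, 1)

V is separable, so gradient descent decouples: s follows -∂V/∂s, t follows -∂V/∂t.
∂V/∂s = -6(s - 2)(s - 1); at s=0 this is -12, so s increases.
∂V/∂t = 9(t - 1)(t + 3); at t=3 this is 108, so t decreases.
s converges to its nearest critical value 1 (a local min of the s-part); t converges to 1. The iterate converges to (1, 1).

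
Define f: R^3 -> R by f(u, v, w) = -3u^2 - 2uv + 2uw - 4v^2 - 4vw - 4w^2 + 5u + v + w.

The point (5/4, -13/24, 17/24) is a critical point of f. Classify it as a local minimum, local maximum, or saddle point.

local maximum

The Hessian is constant: H = [[-6, -2, 2], [-2, -8, -4], [2, -4, -8]].
Leading principal minors: Δ₁ = -6, Δ₂ = 44, Δ₃ = -192.
The minors alternate sign starting negative (−, +, −), so H is negative definite: a local maximum.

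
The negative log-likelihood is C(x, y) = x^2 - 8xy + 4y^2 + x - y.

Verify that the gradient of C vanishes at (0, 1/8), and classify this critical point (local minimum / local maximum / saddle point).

saddle point

∇C = (2x - 8y + 1, -8x + 8y - 1); substituting (0, 1/8) gives ∇C = (0, 0), so (0, 1/8) is indeed a critical point.
The Hessian of C is constant: H = [[2, -8], [-8, 8]].
det(H) = 2·8 − (-8)² = -48.
Since det(H) < 0, H is indefinite and the critical point is a saddle point.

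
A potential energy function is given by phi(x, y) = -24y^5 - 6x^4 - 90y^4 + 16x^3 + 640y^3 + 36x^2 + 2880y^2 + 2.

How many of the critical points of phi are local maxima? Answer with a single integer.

phi separates as a function of x plus a function of y, so ∇phi=0 decouples.
∂phi/∂x = -24x(x - 3)(x + 1) = 0 at x ∈ {-1, 0, 3}; ∂phi/∂y = -120y(y - 4)(y + 3)(y + 4) = 0 at y ∈ {-4, -3, 0, 4}.
The Hessian is diagonal: diag(phi_xx, phi_yy). Second derivatives: phi_xx(-1)=-96, phi_xx(0)=72, phi_xx(3)=-288; phi_yy(-4)=3840, phi_yy(-3)=-2520, phi_yy(0)=5760, phi_yy(4)=-26880.
Local maxima occur where both diagonal entries negative: (-1, -3), (-1, 4), (3, -3), (3, 4). Count: 4.

4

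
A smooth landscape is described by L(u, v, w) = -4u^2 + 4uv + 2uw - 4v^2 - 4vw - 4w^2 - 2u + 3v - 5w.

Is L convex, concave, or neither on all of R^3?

L is quadratic, so its Hessian is the constant matrix H = [[-8, 4, 2], [4, -8, -4], [2, -4, -8]].
Leading principal minors: -8, 48, -288.
Signs alternate −, +, − ⇒ H ≺ 0 ⇒ concave.

concave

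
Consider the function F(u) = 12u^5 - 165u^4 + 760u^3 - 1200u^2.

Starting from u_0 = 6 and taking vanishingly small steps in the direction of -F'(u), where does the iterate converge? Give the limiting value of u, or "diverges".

5

F'(u) = 60u(u - 5)(u - 4)(u - 2), so F'(6) = 2880.
Gradient descent moves in the -F' direction, i.e. u is decreasing.
The nearest critical point in that direction is u = 5, where F'' = 900 > 0 (a local minimum). The iterate converges there.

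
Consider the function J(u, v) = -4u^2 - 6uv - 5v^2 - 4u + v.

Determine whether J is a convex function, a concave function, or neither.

J is quadratic, so its Hessian is the constant matrix H = [[-8, -6], [-6, -10]].
det(H) = 44, tr(H) = -18.
det(H) > 0 and tr(H) < 0, so H is negative definite everywhere: concave.

concave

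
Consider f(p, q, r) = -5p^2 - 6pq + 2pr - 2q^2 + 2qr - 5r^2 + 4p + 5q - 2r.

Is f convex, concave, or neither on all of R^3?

concave

f is quadratic, so its Hessian is the constant matrix H = [[-10, -6, 2], [-6, -4, 2], [2, 2, -10]].
Leading principal minors: -10, 4, -32.
Signs alternate −, +, − ⇒ H ≺ 0 ⇒ concave.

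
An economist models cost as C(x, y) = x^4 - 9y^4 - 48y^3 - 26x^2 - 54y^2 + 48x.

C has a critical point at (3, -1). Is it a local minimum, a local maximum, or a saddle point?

The mixed partial ∂²C/∂x∂y is 0, so the Hessian at any point is diag(C_xx, C_yy) = diag(4(3x^2 - 13), -36(3y^2 + 8y + 3)).
At (3, -1): H = diag(56, 72).
Both eigenvalues are positive, so H is positive definite: a local minimum.

local minimum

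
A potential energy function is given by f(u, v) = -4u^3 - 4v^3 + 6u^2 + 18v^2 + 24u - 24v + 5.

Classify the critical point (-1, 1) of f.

local minimum

The mixed partial ∂²f/∂u∂v is 0, so the Hessian at any point is diag(f_uu, f_vv) = diag(12(-2u + 1), 12(-2v + 3)).
At (-1, 1): H = diag(36, 12).
Both eigenvalues are positive, so H is positive definite: a local minimum.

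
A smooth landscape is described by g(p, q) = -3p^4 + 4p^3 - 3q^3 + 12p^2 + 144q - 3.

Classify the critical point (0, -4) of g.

The mixed partial ∂²g/∂p∂q is 0, so the Hessian at any point is diag(g_pp, g_qq) = diag(12(-3p^2 + 2p + 2), -18q).
At (0, -4): H = diag(24, 72).
Both eigenvalues are positive, so H is positive definite: a local minimum.

local minimum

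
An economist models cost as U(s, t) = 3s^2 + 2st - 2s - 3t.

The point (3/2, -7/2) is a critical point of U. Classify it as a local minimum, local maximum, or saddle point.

The Hessian of U is constant: H = [[6, 2], [2, 0]].
det(H) = 6·0 − 2² = -4.
Since det(H) < 0, H is indefinite and the critical point is a saddle point.

saddle point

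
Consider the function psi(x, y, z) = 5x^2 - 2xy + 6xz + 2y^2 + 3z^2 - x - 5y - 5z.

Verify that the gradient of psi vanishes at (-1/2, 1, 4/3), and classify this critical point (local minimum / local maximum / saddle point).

∇psi = (10x - 2y + 6z - 1, -2x + 4y - 5, 6x + 6z - 5); substituting (-1/2, 1, 4/3) gives ∇psi = (0, 0, 0), so (-1/2, 1, 4/3) is indeed a critical point.
The Hessian is constant: H = [[10, -2, 6], [-2, 4, 0], [6, 0, 6]].
Leading principal minors: Δ₁ = 10, Δ₂ = 36, Δ₃ = 72.
All leading minors are positive, so H is positive definite: a local minimum.

local minimum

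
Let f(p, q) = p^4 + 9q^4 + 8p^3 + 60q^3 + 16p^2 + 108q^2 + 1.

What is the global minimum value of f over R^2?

1

f(p,q) separates as A(p) + B(q) + 1, so its minimum is min A + min B + 1.
A'(p) = 4p(p + 2)(p + 4) vanishes at p ∈ {-4, -2, 0}; B'(q) = 36q(q + 2)(q + 3) vanishes at q ∈ {-3, -2, 0}.
Local minima of A (where A''>0): A(-4)=0, A(0)=0. Local minima of B: B(-3)=81, B(0)=0.
So the global minimum of f is A(-4) + B(0) + 1 = 0 + 0 + 1 = 1, attained at (-4, 0).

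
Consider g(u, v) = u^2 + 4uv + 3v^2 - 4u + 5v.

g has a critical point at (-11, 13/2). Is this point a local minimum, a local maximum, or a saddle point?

The Hessian of g is constant: H = [[2, 4], [4, 6]].
det(H) = 2·6 − 4² = -4.
Since det(H) < 0, H is indefinite and the critical point is a saddle point.

saddle point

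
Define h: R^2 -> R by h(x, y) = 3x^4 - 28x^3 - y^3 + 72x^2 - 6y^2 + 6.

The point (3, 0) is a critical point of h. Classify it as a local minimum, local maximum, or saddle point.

local maximum

The mixed partial ∂²h/∂x∂y is 0, so the Hessian at any point is diag(h_xx, h_yy) = diag(12(3x^2 - 14x + 12), -6(y + 2)).
At (3, 0): H = diag(-36, -12).
Both eigenvalues are negative, so H is negative definite: a local maximum.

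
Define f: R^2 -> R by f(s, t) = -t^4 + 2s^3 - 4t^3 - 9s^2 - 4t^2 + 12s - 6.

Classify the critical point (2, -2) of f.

saddle point

The mixed partial ∂²f/∂s∂t is 0, so the Hessian at any point is diag(f_ss, f_tt) = diag(6(2s - 3), -4(3t^2 + 6t + 2)).
At (2, -2): H = diag(6, -8).
The eigenvalues have opposite signs, so H is indefinite: a saddle point.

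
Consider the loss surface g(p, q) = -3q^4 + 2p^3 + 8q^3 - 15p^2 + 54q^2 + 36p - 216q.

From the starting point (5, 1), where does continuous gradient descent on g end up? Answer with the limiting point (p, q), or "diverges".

g is separable, so gradient descent decouples: p follows -∂g/∂p, q follows -∂g/∂q.
∂g/∂p = 6(p - 3)(p - 2); at p=5 this is 36, so p decreases.
∂g/∂q = -12(q - 3)(q - 2)(q + 3); at q=1 this is -96, so q increases.
p converges to its nearest critical value 3 (a local min of the p-part); q converges to 2. The iterate converges to (3, 2).

(3, 2)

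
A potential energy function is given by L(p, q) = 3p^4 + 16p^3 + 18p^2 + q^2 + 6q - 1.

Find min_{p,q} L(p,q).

L(p,q) separates as A(p) + B(q) − 1, so its minimum is min A + min B − 1.
A'(p) = 12p(p + 1)(p + 3) vanishes at p ∈ {-3, -1, 0}; B'(q) = 2q + 6 vanishes at q ∈ {-3}.
Local minima of A (where A''>0): A(-3)=-27, A(0)=0. Local minima of B: B(-3)=-9.
So the global minimum of L is A(-3) + B(-3) − 1 = -27 − 9 − 1 = -37, attained at (-3, -3).

-37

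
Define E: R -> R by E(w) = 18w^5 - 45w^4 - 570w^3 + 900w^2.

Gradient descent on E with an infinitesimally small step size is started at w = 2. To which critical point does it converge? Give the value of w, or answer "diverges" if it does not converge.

E'(w) = 90w(w - 5)(w - 1)(w + 4), so E'(2) = -3240.
Gradient descent moves in the -E' direction, i.e. w is increasing.
The nearest critical point in that direction is w = 5, where E'' = 16200 > 0 (a local minimum). The iterate converges there.

5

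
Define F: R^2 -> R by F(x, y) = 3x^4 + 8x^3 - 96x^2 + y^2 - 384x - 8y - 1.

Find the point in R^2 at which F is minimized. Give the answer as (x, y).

F(x,y) separates as P(x) + Q(y) − 1, so its minimum is min P + min Q − 1.
P'(x) = 12(x - 4)(x + 2)(x + 4) vanishes at x ∈ {-4, -2, 4}; Q'(y) = 2y - 8 vanishes at y ∈ {4}.
Local minima of P (where P''>0): P(-4)=256, P(4)=-1792. Local minima of Q: Q(4)=-16.
So the global minimum of F is P(4) + Q(4) − 1 = -1792 − 16 − 1 = -1809, attained at (4, 4).

(4, 4)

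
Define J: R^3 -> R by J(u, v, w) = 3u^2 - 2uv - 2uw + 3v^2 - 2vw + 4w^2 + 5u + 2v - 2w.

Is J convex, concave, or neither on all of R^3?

J is quadratic, so its Hessian is the constant matrix H = [[6, -2, -2], [-2, 6, -2], [-2, -2, 8]].
Leading principal minors: 6, 32, 192.
All positive ⇒ H ≻ 0 ⇒ convex.

convex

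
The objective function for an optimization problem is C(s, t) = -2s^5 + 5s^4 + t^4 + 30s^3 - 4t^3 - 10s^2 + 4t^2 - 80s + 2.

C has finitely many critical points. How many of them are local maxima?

2

C separates as a function of s plus a function of t, so ∇C=0 decouples.
∂C/∂s = -10(s - 4)(s - 1)(s + 1)(s + 2) = 0 at s ∈ {-2, -1, 1, 4}; ∂C/∂t = 4t(t - 2)(t - 1) = 0 at t ∈ {0, 1, 2}.
The Hessian is diagonal: diag(C_ss, C_tt). Second derivatives: C_ss(-2)=180, C_ss(-1)=-100, C_ss(1)=180, C_ss(4)=-900; C_tt(0)=8, C_tt(1)=-4, C_tt(2)=8.
Local maxima occur where both diagonal entries negative: (-1, 1), (4, 1). Count: 2.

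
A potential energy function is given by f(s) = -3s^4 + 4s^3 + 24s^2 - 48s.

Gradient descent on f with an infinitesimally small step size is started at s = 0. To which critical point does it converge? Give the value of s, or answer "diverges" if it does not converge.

f'(s) = -12(s - 2)(s - 1)(s + 2), so f'(0) = -48.
Gradient descent moves in the -f' direction, i.e. s is increasing.
The nearest critical point in that direction is s = 1, where f'' = 36 > 0 (a local minimum). The iterate converges there.

1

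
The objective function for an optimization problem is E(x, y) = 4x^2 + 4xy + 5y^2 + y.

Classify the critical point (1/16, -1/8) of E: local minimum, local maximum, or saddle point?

local minimum

The Hessian of E is constant: H = [[8, 4], [4, 10]].
det(H) = 8·10 − 4² = 64.
det(H) > 0 and tr(H) = 18 > 0, so H is positive definite and the point is a local minimum.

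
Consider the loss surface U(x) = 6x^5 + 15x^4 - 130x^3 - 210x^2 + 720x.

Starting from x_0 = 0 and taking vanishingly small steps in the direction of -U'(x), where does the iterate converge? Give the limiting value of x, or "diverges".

-2

U'(x) = 30(x - 3)(x - 1)(x + 2)(x + 4), so U'(0) = 720.
Gradient descent moves in the -U' direction, i.e. x is decreasing.
The nearest critical point in that direction is x = -2, where U'' = 900 > 0 (a local minimum). The iterate converges there.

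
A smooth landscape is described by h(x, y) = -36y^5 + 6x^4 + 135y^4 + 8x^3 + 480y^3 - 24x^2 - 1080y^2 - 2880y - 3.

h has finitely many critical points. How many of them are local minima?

4

h separates as a function of x plus a function of y, so ∇h=0 decouples.
∂h/∂x = 24x(x - 1)(x + 2) = 0 at x ∈ {-2, 0, 1}; ∂h/∂y = -180(y - 4)(y - 2)(y + 1)(y + 2) = 0 at y ∈ {-2, -1, 2, 4}.
The Hessian is diagonal: diag(h_xx, h_yy). Second derivatives: h_xx(-2)=144, h_xx(0)=-48, h_xx(1)=72; h_yy(-2)=4320, h_yy(-1)=-2700, h_yy(2)=4320, h_yy(4)=-10800.
Local minima occur where both diagonal entries positive: (-2, -2), (-2, 2), (1, -2), (1, 2). Count: 4.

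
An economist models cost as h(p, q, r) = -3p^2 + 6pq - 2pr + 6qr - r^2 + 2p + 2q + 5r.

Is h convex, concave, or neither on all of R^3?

h is quadratic, so its Hessian is the constant matrix H = [[-6, 6, -2], [6, 0, 6], [-2, 6, -2]].
Leading principal minors: -6, -36, 144.
Neither pattern holds ⇒ H is indefinite ⇒ neither convex nor concave.

neither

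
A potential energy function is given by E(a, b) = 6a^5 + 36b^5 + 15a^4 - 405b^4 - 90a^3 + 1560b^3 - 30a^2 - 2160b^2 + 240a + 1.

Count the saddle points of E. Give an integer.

8

E separates as a function of a plus a function of b, so ∇E=0 decouples.
∂E/∂a = 30(a - 2)(a - 1)(a + 1)(a + 4) = 0 at a ∈ {-4, -1, 1, 2}; ∂E/∂b = 180b(b - 4)(b - 3)(b - 2) = 0 at b ∈ {0, 2, 3, 4}.
The Hessian is diagonal: diag(E_aa, E_bb). Second derivatives: E_aa(-4)=-2700, E_aa(-1)=540, E_aa(1)=-300, E_aa(2)=540; E_bb(0)=-4320, E_bb(2)=720, E_bb(3)=-540, E_bb(4)=1440.
Saddle points occur where the two diagonal entries have opposite signs: (-4, 2), (-4, 4), (-1, 0), (-1, 3), (1, 2), (1, 4), (2, 0), (2, 3). Count: 8.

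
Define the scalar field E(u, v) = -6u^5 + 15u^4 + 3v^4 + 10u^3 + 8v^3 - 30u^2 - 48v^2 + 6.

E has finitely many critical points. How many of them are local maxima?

2

E separates as a function of u plus a function of v, so ∇E=0 decouples.
∂E/∂u = -30u(u - 2)(u - 1)(u + 1) = 0 at u ∈ {-1, 0, 1, 2}; ∂E/∂v = 12v(v - 2)(v + 4) = 0 at v ∈ {-4, 0, 2}.
The Hessian is diagonal: diag(E_uu, E_vv). Second derivatives: E_uu(-1)=180, E_uu(0)=-60, E_uu(1)=60, E_uu(2)=-180; E_vv(-4)=288, E_vv(0)=-96, E_vv(2)=144.
Local maxima occur where both diagonal entries negative: (0, 0), (2, 0). Count: 2.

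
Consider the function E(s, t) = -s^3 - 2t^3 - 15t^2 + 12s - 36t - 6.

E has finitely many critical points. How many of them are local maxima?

1

E separates as a function of s plus a function of t, so ∇E=0 decouples.
∂E/∂s = -3(s - 2)(s + 2) = 0 at s ∈ {-2, 2}; ∂E/∂t = -6(t + 2)(t + 3) = 0 at t ∈ {-3, -2}.
The Hessian is diagonal: diag(E_ss, E_tt). Second derivatives: E_ss(-2)=12, E_ss(2)=-12; E_tt(-3)=6, E_tt(-2)=-6.
Local maxima occur where both diagonal entries negative: (2, -2). Count: 1.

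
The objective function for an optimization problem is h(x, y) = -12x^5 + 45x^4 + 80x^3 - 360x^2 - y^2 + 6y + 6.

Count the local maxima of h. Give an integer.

h separates as a function of x plus a function of y, so ∇h=0 decouples.
∂h/∂x = -60x(x - 3)(x - 2)(x + 2) = 0 at x ∈ {-2, 0, 2, 3}; ∂h/∂y = -2(y - 3) = 0 at y ∈ {3}.
The Hessian is diagonal: diag(h_xx, h_yy). Second derivatives: h_xx(-2)=2400, h_xx(0)=-720, h_xx(2)=480, h_xx(3)=-900; h_yy(3)=-2.
Local maxima occur where both diagonal entries negative: (0, 3), (3, 3). Count: 2.

2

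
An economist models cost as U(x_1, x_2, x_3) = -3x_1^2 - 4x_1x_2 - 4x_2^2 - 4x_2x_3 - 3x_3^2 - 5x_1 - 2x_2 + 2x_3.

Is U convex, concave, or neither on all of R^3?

U is quadratic, so its Hessian is the constant matrix H = [[-6, -4, 0], [-4, -8, -4], [0, -4, -6]].
Leading principal minors: -6, 32, -96.
Signs alternate −, +, − ⇒ H ≺ 0 ⇒ concave.

concave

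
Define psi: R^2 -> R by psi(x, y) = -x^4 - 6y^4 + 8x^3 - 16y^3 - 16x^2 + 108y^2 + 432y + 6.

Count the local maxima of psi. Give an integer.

4

psi separates as a function of x plus a function of y, so ∇psi=0 decouples.
∂psi/∂x = -4x(x - 4)(x - 2) = 0 at x ∈ {0, 2, 4}; ∂psi/∂y = -24(y - 3)(y + 2)(y + 3) = 0 at y ∈ {-3, -2, 3}.
The Hessian is diagonal: diag(psi_xx, psi_yy). Second derivatives: psi_xx(0)=-32, psi_xx(2)=16, psi_xx(4)=-32; psi_yy(-3)=-144, psi_yy(-2)=120, psi_yy(3)=-720.
Local maxima occur where both diagonal entries negative: (0, -3), (0, 3), (4, -3), (4, 3). Count: 4.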